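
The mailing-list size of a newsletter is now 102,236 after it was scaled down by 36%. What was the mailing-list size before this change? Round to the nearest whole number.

The overall multiplier applied was 0.64.
So the original mailing-list size was 102,236 ÷ 0.64 ≈ 159,744.

159,744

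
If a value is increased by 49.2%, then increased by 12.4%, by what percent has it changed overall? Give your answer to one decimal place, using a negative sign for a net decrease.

67.7%

A 49.2% increase multiplies by 1.492.
Then a 12.4% increase: 1.492 × 1.124 = 1.677008.
Overall factor 1.677008, i.e. 67.7%.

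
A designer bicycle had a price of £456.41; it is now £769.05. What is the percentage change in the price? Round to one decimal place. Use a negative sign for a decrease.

68.5%

Change: £769.05 − £456.41 = £312.64.
Relative to the original: £312.64 ÷ £456.41 ≈ 68.5%.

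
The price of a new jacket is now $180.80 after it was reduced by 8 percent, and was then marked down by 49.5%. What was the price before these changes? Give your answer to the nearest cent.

$389.15

Undoing the 49.5% decrease: $180.80 ÷ 0.505 ≈ $358.019802.
Undoing the 8% decrease: $358.019802 ÷ 0.92 ≈ $389.15.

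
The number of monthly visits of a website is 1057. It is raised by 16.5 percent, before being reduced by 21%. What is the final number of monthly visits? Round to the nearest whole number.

Each change multiplies by a factor: 1.165 × 0.79 = 0.92035.
1057 × 0.92035 = 972.80995 ≈ 973.

973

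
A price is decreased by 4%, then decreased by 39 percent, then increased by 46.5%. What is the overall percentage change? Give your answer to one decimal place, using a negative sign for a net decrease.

The combined multiplier is 0.96 × 0.61 × 1.465 = 0.857904.
That corresponds to a decrease of 14.2%.

-14.2%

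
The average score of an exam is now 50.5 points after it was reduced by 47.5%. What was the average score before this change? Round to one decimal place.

96.2 points

The overall multiplier applied was 0.525.
So the original average score was 50.5 ÷ 0.525 ≈ 96.2 points.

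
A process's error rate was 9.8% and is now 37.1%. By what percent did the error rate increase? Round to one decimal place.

The change is 37.1 − 9.8 = 27.3 percentage points.
Relative to the original 9.8%, that is 27.3 ÷ 9.8 ≈ 278.6%.
So the error rate rose by 278.6%.

278.6%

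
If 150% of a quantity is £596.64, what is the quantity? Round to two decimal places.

£397.76

£596.64 ÷ 1.5 = £397.76.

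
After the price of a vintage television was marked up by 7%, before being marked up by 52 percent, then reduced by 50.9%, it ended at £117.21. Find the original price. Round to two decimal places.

Undoing the 50.9% decrease: £117.21 ÷ 0.491 ≈ £238.716904.
Undoing the 52% increase: £238.716904 ÷ 1.52 ≈ £157.050595.
Undoing the 7% increase: £157.050595 ÷ 1.07 ≈ £146.78.

£146.78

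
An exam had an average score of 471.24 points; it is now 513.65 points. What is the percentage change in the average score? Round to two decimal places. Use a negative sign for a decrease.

9.00%

Change: 513.65 − 471.24 = 42.41.
Relative to the original: 42.41 ÷ 471.24 ≈ 9.00%.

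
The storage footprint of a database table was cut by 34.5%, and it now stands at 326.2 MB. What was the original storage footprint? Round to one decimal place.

498.0 MB

The overall multiplier applied was 0.655.
So the original storage footprint was 326.2 ÷ 0.655 ≈ 498.0 MB.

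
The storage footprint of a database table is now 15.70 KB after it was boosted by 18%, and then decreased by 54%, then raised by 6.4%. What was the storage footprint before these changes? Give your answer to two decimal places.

27.18 KB

Undoing the 6.4% increase: 15.70 ÷ 1.064 ≈ 14.755639.
Undoing the 54% decrease: 14.755639 ÷ 0.46 ≈ 32.077476.
Undoing the 18% increase: 32.077476 ÷ 1.18 ≈ 27.18 KB.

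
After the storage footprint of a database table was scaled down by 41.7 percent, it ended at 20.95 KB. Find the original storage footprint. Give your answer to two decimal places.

35.93 KB

The overall multiplier applied was 0.583.
So the original storage footprint was 20.95 ÷ 0.583 ≈ 35.93 KB.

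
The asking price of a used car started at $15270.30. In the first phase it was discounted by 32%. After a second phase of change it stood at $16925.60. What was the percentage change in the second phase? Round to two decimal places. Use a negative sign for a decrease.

63.00%

After the first phase: $15270.30 × 0.68 = $10383.804.
Second-phase multiplier: $16925.60 ÷ $10383.804 ≈ 1.63.
That is a change of 63.00%.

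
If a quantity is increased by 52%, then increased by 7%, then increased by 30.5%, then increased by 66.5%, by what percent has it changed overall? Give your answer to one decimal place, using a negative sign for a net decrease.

253.4%

A 52% increase multiplies by 1.52.
Then a 7% increase: 1.52 × 1.07 = 1.6264.
Then a 30.5% increase: 1.6264 × 1.305 = 2.122452.
Then a 66.5% increase: 2.122452 × 1.665 = 3.53388258.
Overall factor 3.53388258, i.e. 253.4%.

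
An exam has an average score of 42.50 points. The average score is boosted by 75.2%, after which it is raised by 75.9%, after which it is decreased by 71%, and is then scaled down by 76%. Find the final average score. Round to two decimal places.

After the 75.2% increase: 42.50 × 1.752 = 74.46.
75.9% increase: 74.46 × 1.759 = 130.97514.
71% decrease: 130.97514 × 0.29 = 37.9827906.
76% decrease: 37.9827906 × 0.24 = 9.115869744 ≈ 9.12.

9.12 points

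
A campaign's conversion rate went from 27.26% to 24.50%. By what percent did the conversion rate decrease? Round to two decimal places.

10.12%

The change is 24.50 − 27.26 = -2.76 percentage points.
Relative to the original 27.26%, that is -2.76 ÷ 27.26 ≈ -10.12%.
So the conversion rate fell by 10.12%.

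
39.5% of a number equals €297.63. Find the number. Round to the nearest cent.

€753.49

€297.63 ÷ 0.395 ≈ €753.49.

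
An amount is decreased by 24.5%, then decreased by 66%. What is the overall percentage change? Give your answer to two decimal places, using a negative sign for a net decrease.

-74.33%

The combined multiplier is 0.755 × 0.34 = 0.2567.
That corresponds to a decrease of 74.33%.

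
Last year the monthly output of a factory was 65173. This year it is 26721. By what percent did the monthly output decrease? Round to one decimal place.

Change: 26721 − 65173 = -38452.
Relative to the original: -38452 ÷ 65173 ≈ -59.0%.
So the monthly output decreased by 59.0%.

59.0%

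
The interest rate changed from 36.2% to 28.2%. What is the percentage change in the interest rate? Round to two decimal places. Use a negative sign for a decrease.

The change is 28.2 − 36.2 = -8.0 percentage points.
Relative to the original 36.2%, that is -8.0 ÷ 36.2 ≈ -22.10%.

-22.10%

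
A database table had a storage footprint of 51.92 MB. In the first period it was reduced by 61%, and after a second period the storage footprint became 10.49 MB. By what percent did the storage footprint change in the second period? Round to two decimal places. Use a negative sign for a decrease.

After the first period: 51.92 × 0.39 = 20.2488.
Second-period multiplier: 10.49 ÷ 20.2488 ≈ 0.518055.
That is a change of -48.19%.

-48.19%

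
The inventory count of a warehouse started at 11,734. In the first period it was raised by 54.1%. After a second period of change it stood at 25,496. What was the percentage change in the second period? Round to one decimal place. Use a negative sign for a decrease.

After the first period: 11,734 × 1.541 = 18082.094.
Second-period multiplier: 25,496 ÷ 18082.094 ≈ 1.41001.
That is a change of 41.0%.

41.0%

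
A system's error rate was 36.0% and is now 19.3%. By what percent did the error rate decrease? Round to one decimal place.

The change is 19.3 − 36.0 = -16.7 percentage points.
Relative to the original 36.0%, that is -16.7 ÷ 36.0 ≈ -46.4%.
So the error rate fell by 46.4%.

46.4%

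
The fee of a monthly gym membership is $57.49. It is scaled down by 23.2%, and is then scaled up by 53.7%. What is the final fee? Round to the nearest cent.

$67.86

23.2% decrease: $57.49 × 0.768 = $44.15232.
After the 53.7% increase: $44.15232 × 1.537 = $67.86211584 ≈ $67.86.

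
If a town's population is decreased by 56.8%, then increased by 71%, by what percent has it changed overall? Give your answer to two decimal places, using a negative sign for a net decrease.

-26.13%

The combined multiplier is 0.432 × 1.71 = 0.73872.
That corresponds to a decrease of 26.13%.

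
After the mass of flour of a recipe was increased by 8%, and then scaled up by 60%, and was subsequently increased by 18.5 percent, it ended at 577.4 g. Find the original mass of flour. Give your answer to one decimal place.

The overall multiplier applied was 1.08 × 1.6 × 1.185 = 2.04768.
So the original mass of flour was 577.4 ÷ 2.04768 ≈ 282.0 g.

282.0 g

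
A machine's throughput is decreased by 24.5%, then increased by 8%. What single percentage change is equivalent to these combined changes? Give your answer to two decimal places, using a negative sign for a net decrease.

-18.46%

A 24.5% decrease multiplies by 0.755.
Then an 8% increase: 0.755 × 1.08 = 0.8154.
Overall factor 0.8154, i.e. -18.46%.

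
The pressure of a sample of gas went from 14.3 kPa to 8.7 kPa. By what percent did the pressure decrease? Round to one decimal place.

Change: 8.7 − 14.3 = -5.6.
Relative to the original: -5.6 ÷ 14.3 ≈ -39.2%.
So the pressure decreased by 39.2%.

39.2%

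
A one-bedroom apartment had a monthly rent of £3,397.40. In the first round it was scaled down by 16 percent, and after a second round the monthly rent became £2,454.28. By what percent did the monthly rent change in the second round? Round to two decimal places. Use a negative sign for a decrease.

After the first round: £3,397.40 × 0.84 = £2853.816.
Second-round multiplier: £2,454.28 ÷ £2853.816 ≈ 0.859999.
That is a change of -14.00%.

-14.00%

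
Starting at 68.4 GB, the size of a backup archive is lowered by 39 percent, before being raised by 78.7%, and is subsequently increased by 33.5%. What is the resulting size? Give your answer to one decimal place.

Each change multiplies by a factor: 0.61 × 1.787 × 1.335 = 1.45524345.
68.4 × 1.45524345 = 99.53865198 ≈ 99.5.

99.5 GB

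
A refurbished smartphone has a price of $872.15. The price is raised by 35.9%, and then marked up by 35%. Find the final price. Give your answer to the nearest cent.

$1600.09

Each change multiplies by a factor: 1.359 × 1.35 = 1.83465.
$872.15 × 1.83465 = $1600.0899975 ≈ $1600.09.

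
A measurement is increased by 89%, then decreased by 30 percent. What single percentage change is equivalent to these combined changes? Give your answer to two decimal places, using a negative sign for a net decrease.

32.30%

An 89% increase multiplies by 1.89.
Then a 30% decrease: 1.89 × 0.7 = 1.323.
Overall factor 1.323, i.e. 32.30%.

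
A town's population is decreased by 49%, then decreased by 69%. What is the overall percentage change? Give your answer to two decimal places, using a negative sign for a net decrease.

A 49% decrease multiplies by 0.51.
Then a 69% decrease: 0.51 × 0.31 = 0.1581.
Overall factor 0.1581, i.e. -84.19%.

-84.19%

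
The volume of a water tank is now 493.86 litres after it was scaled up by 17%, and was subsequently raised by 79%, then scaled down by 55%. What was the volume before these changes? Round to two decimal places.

The overall multiplier applied was 1.17 × 1.79 × 0.45 = 0.942435.
So the original volume was 493.86 ÷ 0.942435 ≈ 524.03 litres.

524.03 litres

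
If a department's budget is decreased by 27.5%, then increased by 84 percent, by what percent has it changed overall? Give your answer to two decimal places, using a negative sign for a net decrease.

33.40%

The combined multiplier is 0.725 × 1.84 = 1.334.
That corresponds to an increase of 33.40%.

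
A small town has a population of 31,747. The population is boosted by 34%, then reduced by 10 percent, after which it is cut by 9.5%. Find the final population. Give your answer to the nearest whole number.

After the 34% increase: 31,747 × 1.34 = 42540.98.
Apply the 10% decrease: 42540.98 × 0.9 = 38286.882.
9.5% decrease: 38286.882 × 0.905 = 34649.62821 ≈ 34,650.

34,650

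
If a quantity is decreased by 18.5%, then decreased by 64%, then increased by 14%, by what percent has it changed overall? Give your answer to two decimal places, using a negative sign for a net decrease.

-66.55%

An 18.5% decrease multiplies by 0.815.
Then a 64% decrease: 0.815 × 0.36 = 0.2934.
Then a 14% increase: 0.2934 × 1.14 = 0.334476.
Overall factor 0.334476, i.e. -66.55%.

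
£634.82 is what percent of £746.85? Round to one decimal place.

85.0%

£634.82 ÷ £746.85 ≈ 85.0%.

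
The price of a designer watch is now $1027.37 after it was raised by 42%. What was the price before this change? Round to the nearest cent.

$723.50

The overall multiplier applied was 1.42.
So the original price was $1027.37 ÷ 1.42 = $723.50.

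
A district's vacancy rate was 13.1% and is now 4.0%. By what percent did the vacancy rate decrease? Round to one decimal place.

The change is 4.0 − 13.1 = -9.1 percentage points.
Relative to the original 13.1%, that is -9.1 ÷ 13.1 ≈ -69.5%.
So the vacancy rate fell by 69.5%.

69.5%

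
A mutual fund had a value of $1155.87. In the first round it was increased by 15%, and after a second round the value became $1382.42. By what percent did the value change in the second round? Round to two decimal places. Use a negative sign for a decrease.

After the first round: $1155.87 × 1.15 = $1329.2505.
Second-round multiplier: $1382.42 ÷ $1329.2505 ≈ 1.04.
That is a change of 4.00%.

4.00%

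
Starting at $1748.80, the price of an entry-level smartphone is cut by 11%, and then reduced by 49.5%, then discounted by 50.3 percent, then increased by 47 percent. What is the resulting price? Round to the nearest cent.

$574.24

11% decrease: $1748.80 × 0.89 = $1556.432.
49.5% decrease: $1556.432 × 0.505 = $785.99816.
50.3% decrease: $785.99816 × 0.497 = $390.64108552.
Apply the 47% increase: $390.64108552 × 1.47 = $574.2423957144 ≈ $574.24.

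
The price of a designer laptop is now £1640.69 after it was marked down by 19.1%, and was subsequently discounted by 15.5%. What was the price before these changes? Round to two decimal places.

£2400.06

Undoing the 15.5% decrease: £1640.69 ÷ 0.845 ≈ £1941.64497.
Undoing the 19.1% decrease: £1941.64497 ÷ 0.809 ≈ £2400.06.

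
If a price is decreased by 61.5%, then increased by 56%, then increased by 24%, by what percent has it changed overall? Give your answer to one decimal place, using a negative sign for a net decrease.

A 61.5% decrease multiplies by 0.385.
Then a 56% increase: 0.385 × 1.56 = 0.6006.
Then a 24% increase: 0.6006 × 1.24 = 0.744744.
Overall factor 0.744744, i.e. -25.5%.

-25.5%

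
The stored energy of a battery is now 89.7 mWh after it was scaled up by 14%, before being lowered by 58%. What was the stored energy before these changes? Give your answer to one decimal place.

Undoing the 58% decrease: 89.7 ÷ 0.42 ≈ 213.571429.
Undoing the 14% increase: 213.571429 ÷ 1.14 ≈ 187.3 mWh.

187.3 mWh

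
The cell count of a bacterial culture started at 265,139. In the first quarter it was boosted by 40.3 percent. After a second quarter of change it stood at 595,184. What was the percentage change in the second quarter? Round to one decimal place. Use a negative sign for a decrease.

60.0%

After the first quarter: 265,139 × 1.403 = 371990.017.
Second-quarter multiplier: 595,184 ÷ 371990.017 ≈ 1.6.
That is a change of 60.0%.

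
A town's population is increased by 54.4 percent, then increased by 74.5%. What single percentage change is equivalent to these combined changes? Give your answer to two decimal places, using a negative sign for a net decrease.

A 54.4% increase multiplies by 1.544.
Then a 74.5% increase: 1.544 × 1.745 = 2.69428.
Overall factor 2.69428, i.e. 169.43%.

169.43%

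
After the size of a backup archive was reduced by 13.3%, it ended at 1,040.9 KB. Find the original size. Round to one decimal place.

1,200.6 KB

The overall multiplier applied was 0.867.
So the original size was 1,040.9 ÷ 0.867 ≈ 1,200.6 KB.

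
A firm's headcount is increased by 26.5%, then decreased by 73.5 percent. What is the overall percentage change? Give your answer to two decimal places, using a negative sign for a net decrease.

The combined multiplier is 1.265 × 0.265 = 0.335225.
That corresponds to a decrease of 66.48%.

-66.48%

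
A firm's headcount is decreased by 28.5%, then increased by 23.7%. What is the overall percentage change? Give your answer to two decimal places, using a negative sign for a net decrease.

The combined multiplier is 0.715 × 1.237 = 0.884455.
That corresponds to a decrease of 11.55%.

-11.55%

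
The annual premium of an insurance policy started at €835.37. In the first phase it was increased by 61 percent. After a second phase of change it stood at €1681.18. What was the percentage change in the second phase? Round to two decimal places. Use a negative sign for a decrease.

25.00%

After the first phase: €835.37 × 1.61 = €1344.9457.
Second-phase multiplier: €1681.18 ÷ €1344.9457 ≈ 1.249998.
That is a change of 25.00%.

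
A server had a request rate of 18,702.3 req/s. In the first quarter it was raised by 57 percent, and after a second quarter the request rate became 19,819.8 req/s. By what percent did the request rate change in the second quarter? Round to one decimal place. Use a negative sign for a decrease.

-32.5%

After the first quarter: 18,702.3 × 1.57 = 29362.611.
Second-quarter multiplier: 19,819.8 ÷ 29362.611 ≈ 0.675.
That is a change of -32.5%.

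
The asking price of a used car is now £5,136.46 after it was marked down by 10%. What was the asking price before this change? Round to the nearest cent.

The overall multiplier applied was 0.9.
So the original asking price was £5,136.46 ÷ 0.9 ≈ £5,707.18.

£5,707.18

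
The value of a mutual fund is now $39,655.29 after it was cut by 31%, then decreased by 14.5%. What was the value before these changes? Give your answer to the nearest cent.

The overall multiplier applied was 0.69 × 0.855 = 0.58995.
So the original value was $39,655.29 ÷ 0.58995 ≈ $67,218.05.

$67,218.05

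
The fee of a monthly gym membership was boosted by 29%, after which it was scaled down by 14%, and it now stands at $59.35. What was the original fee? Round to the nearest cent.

$53.50

Undoing the 14% decrease: $59.35 ÷ 0.86 ≈ $69.011628.
Undoing the 29% increase: $69.011628 ÷ 1.29 ≈ $53.50.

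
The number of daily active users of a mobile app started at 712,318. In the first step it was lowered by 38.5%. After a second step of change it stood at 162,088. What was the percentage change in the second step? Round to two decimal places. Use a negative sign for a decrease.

After the first step: 712,318 × 0.615 = 438075.57.
Second-step multiplier: 162,088 ÷ 438075.57 ≈ 0.37.
That is a change of -63.00%.

-63.00%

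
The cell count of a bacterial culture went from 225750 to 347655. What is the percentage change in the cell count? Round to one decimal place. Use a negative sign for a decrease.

54.0%

Change: 347655 − 225750 = 121905.
Relative to the original: 121905 ÷ 225750 = 54.0%.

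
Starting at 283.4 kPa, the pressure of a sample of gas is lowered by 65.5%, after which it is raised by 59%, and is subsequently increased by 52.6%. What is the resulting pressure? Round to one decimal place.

237.2 kPa

65.5% decrease: 283.4 × 0.345 = 97.773.
After the 59% increase: 97.773 × 1.59 = 155.45907.
Apply the 52.6% increase: 155.45907 × 1.526 = 237.23054082 ≈ 237.2.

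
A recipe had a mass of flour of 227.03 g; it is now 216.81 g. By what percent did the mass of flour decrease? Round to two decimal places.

Change: 216.81 − 227.03 = -10.22.
Relative to the original: -10.22 ÷ 227.03 ≈ -4.50%.
So the mass of flour decreased by 4.50%.

4.50%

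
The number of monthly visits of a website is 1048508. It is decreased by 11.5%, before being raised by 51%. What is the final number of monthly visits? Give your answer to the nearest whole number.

11.5% decrease: 1048508 × 0.885 = 927929.58.
51% increase: 927929.58 × 1.51 = 1401173.6658 ≈ 1401174.

1401174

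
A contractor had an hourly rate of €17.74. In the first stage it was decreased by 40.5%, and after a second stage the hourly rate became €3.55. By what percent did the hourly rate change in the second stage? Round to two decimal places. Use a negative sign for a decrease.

-66.37%

After the first stage: €17.74 × 0.595 = €10.5553.
Second-stage multiplier: €3.55 ÷ €10.5553 ≈ 0.336324.
That is a change of -66.37%.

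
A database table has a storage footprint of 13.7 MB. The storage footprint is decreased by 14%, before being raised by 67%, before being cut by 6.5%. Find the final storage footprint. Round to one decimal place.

18.4 MB

14% decrease: 13.7 × 0.86 = 11.782.
After the 67% increase: 11.782 × 1.67 = 19.67594.
After the 6.5% decrease: 19.67594 × 0.935 = 18.3970039 ≈ 18.4.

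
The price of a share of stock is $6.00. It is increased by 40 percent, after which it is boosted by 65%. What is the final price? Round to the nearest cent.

$13.86

After the 40% increase: $6.00 × 1.4 = $8.4.
65% increase: $8.4 × 1.65 = $13.86.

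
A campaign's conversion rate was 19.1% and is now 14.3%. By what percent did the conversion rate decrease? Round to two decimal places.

The change is 14.3 − 19.1 = -4.8 percentage points.
Relative to the original 19.1%, that is -4.8 ÷ 19.1 ≈ -25.13%.
So the conversion rate fell by 25.13%.

25.13%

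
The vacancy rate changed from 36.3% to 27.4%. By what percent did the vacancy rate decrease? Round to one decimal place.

24.5%

The change is 27.4 − 36.3 = -8.9 percentage points.
Relative to the original 36.3%, that is -8.9 ÷ 36.3 ≈ -24.5%.
So the vacancy rate fell by 24.5%.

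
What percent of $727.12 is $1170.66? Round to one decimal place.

$1170.66 ÷ $727.12 ≈ 161.0%.

161.0%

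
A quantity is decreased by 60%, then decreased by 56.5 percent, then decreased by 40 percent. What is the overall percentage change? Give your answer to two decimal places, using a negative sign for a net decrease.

The combined multiplier is 0.4 × 0.435 × 0.6 = 0.1044.
That corresponds to a decrease of 89.56%.

-89.56%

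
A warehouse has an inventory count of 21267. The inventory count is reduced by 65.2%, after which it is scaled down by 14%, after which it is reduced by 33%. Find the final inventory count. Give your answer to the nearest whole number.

4264

Each change multiplies by a factor: 0.348 × 0.86 × 0.67 = 0.2005176.
21267 × 0.2005176 = 4264.4077992 ≈ 4264.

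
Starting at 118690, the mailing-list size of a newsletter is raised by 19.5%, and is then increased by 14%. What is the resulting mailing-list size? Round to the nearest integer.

19.5% increase: 118690 × 1.195 = 141834.55.
14% increase: 141834.55 × 1.14 = 161691.387 ≈ 161691.

161691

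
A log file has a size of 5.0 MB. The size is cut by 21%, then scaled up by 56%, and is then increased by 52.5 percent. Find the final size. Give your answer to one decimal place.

9.4 MB

Each change multiplies by a factor: 0.79 × 1.56 × 1.525 = 1.87941.
5.0 × 1.87941 = 9.39705 ≈ 9.4.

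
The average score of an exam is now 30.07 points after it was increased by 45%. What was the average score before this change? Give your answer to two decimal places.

The overall multiplier applied was 1.45.
So the original average score was 30.07 ÷ 1.45 ≈ 20.74 points.

20.74 points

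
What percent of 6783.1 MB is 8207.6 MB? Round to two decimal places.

121.00%

8207.6 MB ÷ 6783.1 MB ≈ 121.00%.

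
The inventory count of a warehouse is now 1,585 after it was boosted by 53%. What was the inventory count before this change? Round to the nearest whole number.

The overall multiplier applied was 1.53.
So the original inventory count was 1,585 ÷ 1.53 ≈ 1,036.

1,036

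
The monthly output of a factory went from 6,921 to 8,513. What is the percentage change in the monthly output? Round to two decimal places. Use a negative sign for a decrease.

23.00%

Change: 8,513 − 6,921 = 1,592.
Relative to the original: 1,592 ÷ 6,921 ≈ 23.00%.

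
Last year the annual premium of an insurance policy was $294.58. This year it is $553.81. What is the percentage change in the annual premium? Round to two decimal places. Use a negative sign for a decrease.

88.00%

Change: $553.81 − $294.58 = $259.23.
Relative to the original: $259.23 ÷ $294.58 ≈ 88.00%.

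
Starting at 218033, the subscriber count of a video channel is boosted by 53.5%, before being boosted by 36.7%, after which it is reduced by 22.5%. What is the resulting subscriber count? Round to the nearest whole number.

Each change multiplies by a factor: 1.535 × 1.367 × 0.775 = 1.626217375.
218033 × 1.626217375 = 354569.052923375 ≈ 354569.

354569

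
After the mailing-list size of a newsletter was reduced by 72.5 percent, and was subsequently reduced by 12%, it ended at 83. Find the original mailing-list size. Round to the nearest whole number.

343

The overall multiplier applied was 0.275 × 0.88 = 0.242.
So the original mailing-list size was 83 ÷ 0.242 ≈ 343.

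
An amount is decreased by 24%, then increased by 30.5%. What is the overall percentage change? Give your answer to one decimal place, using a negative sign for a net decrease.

-0.8%

The combined multiplier is 0.76 × 1.305 = 0.9918.
That corresponds to a decrease of 0.8%.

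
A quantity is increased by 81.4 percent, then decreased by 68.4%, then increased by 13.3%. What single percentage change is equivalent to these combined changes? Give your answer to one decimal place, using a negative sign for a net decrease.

An 81.4% increase multiplies by 1.814.
Then a 68.4% decrease: 1.814 × 0.316 = 0.573224.
Then a 13.3% increase: 0.573224 × 1.133 = 0.649462792.
Overall factor 0.649462792, i.e. -35.1%.

-35.1%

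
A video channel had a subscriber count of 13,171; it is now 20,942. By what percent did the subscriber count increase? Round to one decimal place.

Change: 20,942 − 13,171 = 7,771.
Relative to the original: 7,771 ÷ 13,171 ≈ 59.0%.
So the subscriber count increased by 59.0%.

59.0%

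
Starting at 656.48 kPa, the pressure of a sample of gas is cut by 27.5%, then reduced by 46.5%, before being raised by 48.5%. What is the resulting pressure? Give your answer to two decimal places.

Apply the 27.5% decrease: 656.48 × 0.725 = 475.948.
Apply the 46.5% decrease: 475.948 × 0.535 = 254.63218.
After the 48.5% increase: 254.63218 × 1.485 = 378.1287873 ≈ 378.13.

378.13 kPa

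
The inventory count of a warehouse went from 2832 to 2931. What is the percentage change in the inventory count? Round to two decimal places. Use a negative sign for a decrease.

Change: 2931 − 2832 = 99.
Relative to the original: 99 ÷ 2832 ≈ 3.50%.

3.50%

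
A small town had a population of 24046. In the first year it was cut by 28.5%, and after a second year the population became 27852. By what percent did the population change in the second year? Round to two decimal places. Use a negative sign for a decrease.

After the first year: 24046 × 0.715 = 17192.89.
Second-year multiplier: 27852 ÷ 17192.89 ≈ 1.619972.
That is a change of 62.00%.

62.00%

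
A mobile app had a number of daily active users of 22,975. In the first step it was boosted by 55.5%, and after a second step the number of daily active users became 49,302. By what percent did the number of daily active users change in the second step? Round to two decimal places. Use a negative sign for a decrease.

After the first step: 22,975 × 1.555 = 35726.125.
Second-step multiplier: 49,302 ÷ 35726.125 ≈ 1.379999.
That is a change of 38.00%.

38.00%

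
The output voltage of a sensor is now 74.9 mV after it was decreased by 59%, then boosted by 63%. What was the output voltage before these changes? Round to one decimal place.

112.1 mV

The overall multiplier applied was 0.41 × 1.63 = 0.6683.
So the original output voltage was 74.9 ÷ 0.6683 ≈ 112.1 mV.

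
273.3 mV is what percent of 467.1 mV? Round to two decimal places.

273.3 mV ÷ 467.1 mV ≈ 58.51%.

58.51%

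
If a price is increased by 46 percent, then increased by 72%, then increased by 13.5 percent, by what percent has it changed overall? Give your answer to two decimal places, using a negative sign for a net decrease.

A 46% increase multiplies by 1.46.
Then a 72% increase: 1.46 × 1.72 = 2.5112.
Then a 13.5% increase: 2.5112 × 1.135 = 2.850212.
Overall factor 2.850212, i.e. 185.02%.

185.02%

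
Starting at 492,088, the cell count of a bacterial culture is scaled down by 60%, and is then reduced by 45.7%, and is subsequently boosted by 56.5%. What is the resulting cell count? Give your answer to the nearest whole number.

60% decrease: 492,088 × 0.4 = 196835.2.
45.7% decrease: 196835.2 × 0.543 = 106881.5136.
After the 56.5% increase: 106881.5136 × 1.565 = 167269.568784 ≈ 167,270.

167,270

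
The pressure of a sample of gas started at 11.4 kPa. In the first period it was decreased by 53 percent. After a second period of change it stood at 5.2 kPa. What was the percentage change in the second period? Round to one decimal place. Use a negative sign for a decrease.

After the first period: 11.4 × 0.47 = 5.358.
Second-period multiplier: 5.2 ÷ 5.358 ≈ 0.97051.
That is a change of -2.9%.

-2.9%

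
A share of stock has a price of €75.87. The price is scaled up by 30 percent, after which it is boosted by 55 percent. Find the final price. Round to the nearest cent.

€152.88

Apply the 30% increase: €75.87 × 1.3 = €98.631.
Apply the 55% increase: €98.631 × 1.55 = €152.87805 ≈ €152.88.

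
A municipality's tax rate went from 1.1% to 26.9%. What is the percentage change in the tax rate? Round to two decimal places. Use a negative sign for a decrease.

The change is 26.9 − 1.1 = 25.8 percentage points.
Relative to the original 1.1%, that is 25.8 ÷ 1.1 ≈ 2345.45%.

2345.45%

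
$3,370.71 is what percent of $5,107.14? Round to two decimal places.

66.00%

$3,370.71 ÷ $5,107.14 ≈ 66.00%.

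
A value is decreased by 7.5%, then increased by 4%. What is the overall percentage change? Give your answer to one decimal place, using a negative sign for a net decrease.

-3.8%

A 7.5% decrease multiplies by 0.925.
Then a 4% increase: 0.925 × 1.04 = 0.962.
Overall factor 0.962, i.e. -3.8%.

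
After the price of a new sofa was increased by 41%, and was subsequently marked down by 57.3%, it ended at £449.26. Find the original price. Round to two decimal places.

£746.19

Undoing the 57.3% decrease: £449.26 ÷ 0.427 ≈ £1052.131148.
Undoing the 41% increase: £1052.131148 ÷ 1.41 ≈ £746.19.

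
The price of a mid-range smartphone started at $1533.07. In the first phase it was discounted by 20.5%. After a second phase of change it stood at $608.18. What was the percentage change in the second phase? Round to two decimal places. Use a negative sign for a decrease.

After the first phase: $1533.07 × 0.795 = $1218.79065.
Second-phase multiplier: $608.18 ÷ $1218.79065 ≈ 0.499003.
That is a change of -50.10%.

-50.10%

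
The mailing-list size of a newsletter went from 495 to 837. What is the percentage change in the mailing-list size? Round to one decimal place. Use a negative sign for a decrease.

Change: 837 − 495 = 342.
Relative to the original: 342 ÷ 495 ≈ 69.1%.

69.1%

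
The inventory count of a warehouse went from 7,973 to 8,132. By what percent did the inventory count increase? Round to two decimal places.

Change: 8,132 − 7,973 = 159.
Relative to the original: 159 ÷ 7,973 ≈ 1.99%.
So the inventory count increased by 1.99%.

1.99%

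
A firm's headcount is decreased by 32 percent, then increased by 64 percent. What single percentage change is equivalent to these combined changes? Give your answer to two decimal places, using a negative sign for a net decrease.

The combined multiplier is 0.68 × 1.64 = 1.1152.
That corresponds to an increase of 11.52%.

11.52%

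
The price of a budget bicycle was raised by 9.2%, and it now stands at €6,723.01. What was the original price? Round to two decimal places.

€6,156.60

The overall multiplier applied was 1.092.
So the original price was €6,723.01 ÷ 1.092 ≈ €6,156.60.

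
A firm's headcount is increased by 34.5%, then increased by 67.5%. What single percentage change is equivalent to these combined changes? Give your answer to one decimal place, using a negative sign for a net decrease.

The combined multiplier is 1.345 × 1.675 = 2.252875.
That corresponds to an increase of 125.3%.

125.3%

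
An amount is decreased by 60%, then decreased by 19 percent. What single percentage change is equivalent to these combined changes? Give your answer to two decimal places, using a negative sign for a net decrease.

A 60% decrease multiplies by 0.4.
Then a 19% decrease: 0.4 × 0.81 = 0.324.
Overall factor 0.324, i.e. -67.60%.

-67.60%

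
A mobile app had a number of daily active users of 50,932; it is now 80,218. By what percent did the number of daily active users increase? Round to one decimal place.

57.5%

Change: 80,218 − 50,932 = 29,286.
Relative to the original: 29,286 ÷ 50,932 ≈ 57.5%.
So the number of daily active users increased by 57.5%.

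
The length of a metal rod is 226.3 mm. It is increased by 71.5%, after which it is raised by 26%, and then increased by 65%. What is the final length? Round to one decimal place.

Each change multiplies by a factor: 1.715 × 1.26 × 1.65 = 3.565485.
226.3 × 3.565485 = 806.8692555 ≈ 806.9.

806.9 mm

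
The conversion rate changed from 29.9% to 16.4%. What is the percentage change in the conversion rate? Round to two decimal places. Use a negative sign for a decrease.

The change is 16.4 − 29.9 = -13.5 percentage points.
Relative to the original 29.9%, that is -13.5 ÷ 29.9 ≈ -45.15%.

-45.15%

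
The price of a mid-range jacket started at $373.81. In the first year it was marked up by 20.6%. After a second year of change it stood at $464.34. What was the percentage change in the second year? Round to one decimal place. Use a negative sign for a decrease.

After the first year: $373.81 × 1.206 = $450.81486.
Second-year multiplier: $464.34 ÷ $450.81486 ≈ 1.03.
That is a change of 3.0%.

3.0%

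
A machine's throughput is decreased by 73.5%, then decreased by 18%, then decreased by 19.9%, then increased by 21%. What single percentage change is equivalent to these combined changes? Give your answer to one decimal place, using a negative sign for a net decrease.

A 73.5% decrease multiplies by 0.265.
Then an 18% decrease: 0.265 × 0.82 = 0.2173.
Then a 19.9% decrease: 0.2173 × 0.801 = 0.1740573.
Then a 21% increase: 0.1740573 × 1.21 = 0.210609333.
Overall factor 0.210609333, i.e. -78.9%.

-78.9%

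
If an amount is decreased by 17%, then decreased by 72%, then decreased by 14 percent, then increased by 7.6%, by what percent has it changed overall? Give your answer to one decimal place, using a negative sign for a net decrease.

The combined multiplier is 0.83 × 0.28 × 0.86 × 1.076 = 0.215053664.
That corresponds to a decrease of 78.5%.

-78.5%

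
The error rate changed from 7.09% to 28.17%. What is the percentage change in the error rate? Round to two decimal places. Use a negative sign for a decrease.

297.32%

The change is 28.17 − 7.09 = 21.08 percentage points.
Relative to the original 7.09%, that is 21.08 ÷ 7.09 ≈ 297.32%.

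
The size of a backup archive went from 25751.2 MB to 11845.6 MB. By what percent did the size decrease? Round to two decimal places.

54.00%

Change: 11845.6 − 25751.2 = -13905.6.
Relative to the original: -13905.6 ÷ 25751.2 ≈ -54.00%.
So the size decreased by 54.00%.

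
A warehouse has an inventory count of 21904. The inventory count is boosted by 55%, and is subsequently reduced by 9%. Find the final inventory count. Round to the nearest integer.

30896

Each change multiplies by a factor: 1.55 × 0.91 = 1.4105.
21904 × 1.4105 = 30895.592 ≈ 30896.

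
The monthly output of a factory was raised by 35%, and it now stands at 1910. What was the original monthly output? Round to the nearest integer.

1415

The overall multiplier applied was 1.35.
So the original monthly output was 1910 ÷ 1.35 ≈ 1415.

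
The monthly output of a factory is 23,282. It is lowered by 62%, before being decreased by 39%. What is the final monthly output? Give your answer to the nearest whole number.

5,397

After the 62% decrease: 23,282 × 0.38 = 8847.16.
Apply the 39% decrease: 8847.16 × 0.61 = 5396.7676 ≈ 5,397.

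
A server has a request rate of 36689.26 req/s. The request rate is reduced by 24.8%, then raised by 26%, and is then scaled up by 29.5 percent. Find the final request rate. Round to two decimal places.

45019.13 req/s

Each change multiplies by a factor: 0.752 × 1.26 × 1.295 = 1.2270384.
36689.26 × 1.2270384 = 45019.130887584 ≈ 45019.13.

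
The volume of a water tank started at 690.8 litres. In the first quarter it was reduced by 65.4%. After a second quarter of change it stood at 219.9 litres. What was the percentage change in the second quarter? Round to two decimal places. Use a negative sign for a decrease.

After the first quarter: 690.8 × 0.346 = 239.0168.
Second-quarter multiplier: 219.9 ÷ 239.0168 ≈ 0.920019.
That is a change of -8.00%.

-8.00%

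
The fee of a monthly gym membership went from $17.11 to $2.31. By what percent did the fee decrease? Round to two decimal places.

Change: $2.31 − $17.11 = -$14.80.
Relative to the original: -$14.80 ÷ $17.11 ≈ -86.50%.
So the fee decreased by 86.50%.

86.50%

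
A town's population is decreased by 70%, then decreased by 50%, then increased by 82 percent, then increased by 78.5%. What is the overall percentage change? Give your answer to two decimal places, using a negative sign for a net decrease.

A 70% decrease multiplies by 0.3.
Then a 50% decrease: 0.3 × 0.5 = 0.15.
Then an 82% increase: 0.15 × 1.82 = 0.273.
Then a 78.5% increase: 0.273 × 1.785 = 0.487305.
Overall factor 0.487305, i.e. -51.27%.

-51.27%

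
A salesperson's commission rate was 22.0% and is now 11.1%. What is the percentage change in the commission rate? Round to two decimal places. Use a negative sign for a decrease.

-49.55%

The change is 11.1 − 22.0 = -10.9 percentage points.
Relative to the original 22.0%, that is -10.9 ÷ 22.0 ≈ -49.55%.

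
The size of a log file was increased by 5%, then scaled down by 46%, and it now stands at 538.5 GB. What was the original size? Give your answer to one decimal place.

949.7 GB

Undoing the 46% decrease: 538.5 ÷ 0.54 ≈ 997.222222.
Undoing the 5% increase: 997.222222 ÷ 1.05 ≈ 949.7 GB.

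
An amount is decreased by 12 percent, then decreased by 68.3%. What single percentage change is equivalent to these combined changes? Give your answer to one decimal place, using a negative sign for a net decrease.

-72.1%

The combined multiplier is 0.88 × 0.317 = 0.27896.
That corresponds to a decrease of 72.1%.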